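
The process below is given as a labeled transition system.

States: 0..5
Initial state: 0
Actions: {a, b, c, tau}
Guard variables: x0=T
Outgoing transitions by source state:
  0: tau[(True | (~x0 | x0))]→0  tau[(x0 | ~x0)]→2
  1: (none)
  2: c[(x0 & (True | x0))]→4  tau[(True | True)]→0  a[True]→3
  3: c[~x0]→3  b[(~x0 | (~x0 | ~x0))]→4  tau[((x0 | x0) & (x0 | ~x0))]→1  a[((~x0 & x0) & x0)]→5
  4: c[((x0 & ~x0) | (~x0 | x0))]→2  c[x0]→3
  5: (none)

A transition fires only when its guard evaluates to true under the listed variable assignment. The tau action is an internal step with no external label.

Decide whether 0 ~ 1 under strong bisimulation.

Compute ~ classes (split until stable):
  round 0: {{0,1,2,3,4,5}}
  round 1: {{0,3},{1,5},{2},{4}}
  round 2: {{0},{1,5},{2},{3},{4}}
stable after 3 split(s): 5 block(s)
0∈{0}, 1∈{1,5}

Answer: NOT BISIMILAR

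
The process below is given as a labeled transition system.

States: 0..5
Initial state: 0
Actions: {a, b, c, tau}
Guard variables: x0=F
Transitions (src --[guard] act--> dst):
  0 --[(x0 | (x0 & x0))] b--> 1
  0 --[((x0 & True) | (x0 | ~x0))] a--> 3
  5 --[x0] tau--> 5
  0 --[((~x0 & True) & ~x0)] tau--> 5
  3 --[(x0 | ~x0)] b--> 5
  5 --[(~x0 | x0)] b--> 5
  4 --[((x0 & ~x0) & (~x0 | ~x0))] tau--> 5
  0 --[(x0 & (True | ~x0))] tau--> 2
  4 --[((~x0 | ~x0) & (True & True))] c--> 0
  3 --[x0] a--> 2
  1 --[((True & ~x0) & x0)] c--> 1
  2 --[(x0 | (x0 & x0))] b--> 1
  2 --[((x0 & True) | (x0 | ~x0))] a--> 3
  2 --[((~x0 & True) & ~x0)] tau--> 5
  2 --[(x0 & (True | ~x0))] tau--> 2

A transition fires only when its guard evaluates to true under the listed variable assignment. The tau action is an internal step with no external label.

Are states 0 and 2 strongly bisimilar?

Refine partition for ~:
  round 0: {{0,1,2,3,4,5}}
  round 1: {{0,2},{1},{3,5},{4}}
stable after 2 split(s): 4 block(s)
class of 0: {0,2}; class of 2: {0,2}

Answer: BISIMILAR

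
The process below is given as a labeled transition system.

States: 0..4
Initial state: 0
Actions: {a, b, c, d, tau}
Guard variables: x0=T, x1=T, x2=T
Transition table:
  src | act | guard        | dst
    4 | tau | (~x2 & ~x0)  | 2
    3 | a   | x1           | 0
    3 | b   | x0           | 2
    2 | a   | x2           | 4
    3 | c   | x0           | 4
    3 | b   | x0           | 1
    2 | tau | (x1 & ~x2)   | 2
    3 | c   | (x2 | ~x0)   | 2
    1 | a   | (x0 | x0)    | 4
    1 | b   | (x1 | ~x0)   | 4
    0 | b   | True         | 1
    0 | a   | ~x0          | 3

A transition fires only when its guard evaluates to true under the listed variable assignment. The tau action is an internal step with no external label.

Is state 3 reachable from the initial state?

Answer: UNREACHABLE

Trace:
After dropping false guards: 9 live edges.
Layer 0: {0}
Layer 1: {1}  now seen {0,1}
Layer 2: {4}  now seen {0,1,4}
Reachable = {0,1,4}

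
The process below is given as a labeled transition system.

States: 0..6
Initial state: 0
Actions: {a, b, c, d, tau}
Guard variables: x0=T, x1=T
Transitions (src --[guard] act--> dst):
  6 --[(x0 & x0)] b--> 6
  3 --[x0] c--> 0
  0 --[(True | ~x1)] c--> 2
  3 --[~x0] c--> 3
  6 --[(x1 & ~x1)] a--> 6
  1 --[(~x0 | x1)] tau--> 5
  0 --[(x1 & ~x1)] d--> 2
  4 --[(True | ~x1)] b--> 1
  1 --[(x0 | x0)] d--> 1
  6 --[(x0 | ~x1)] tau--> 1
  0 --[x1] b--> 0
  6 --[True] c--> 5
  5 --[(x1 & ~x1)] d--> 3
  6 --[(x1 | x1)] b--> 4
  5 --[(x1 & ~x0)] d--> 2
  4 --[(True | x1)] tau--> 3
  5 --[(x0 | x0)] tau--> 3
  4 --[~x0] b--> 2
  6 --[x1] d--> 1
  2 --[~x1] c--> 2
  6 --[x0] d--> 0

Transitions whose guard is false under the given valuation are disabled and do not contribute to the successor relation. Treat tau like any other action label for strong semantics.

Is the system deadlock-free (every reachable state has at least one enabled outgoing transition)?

Answer: DEADLOCK at state 2

Working:
Reachable = {0,2}
  0: b→0  c→2  [2 exit(s)]
  2: ∅  [STUCK]
witness 2: c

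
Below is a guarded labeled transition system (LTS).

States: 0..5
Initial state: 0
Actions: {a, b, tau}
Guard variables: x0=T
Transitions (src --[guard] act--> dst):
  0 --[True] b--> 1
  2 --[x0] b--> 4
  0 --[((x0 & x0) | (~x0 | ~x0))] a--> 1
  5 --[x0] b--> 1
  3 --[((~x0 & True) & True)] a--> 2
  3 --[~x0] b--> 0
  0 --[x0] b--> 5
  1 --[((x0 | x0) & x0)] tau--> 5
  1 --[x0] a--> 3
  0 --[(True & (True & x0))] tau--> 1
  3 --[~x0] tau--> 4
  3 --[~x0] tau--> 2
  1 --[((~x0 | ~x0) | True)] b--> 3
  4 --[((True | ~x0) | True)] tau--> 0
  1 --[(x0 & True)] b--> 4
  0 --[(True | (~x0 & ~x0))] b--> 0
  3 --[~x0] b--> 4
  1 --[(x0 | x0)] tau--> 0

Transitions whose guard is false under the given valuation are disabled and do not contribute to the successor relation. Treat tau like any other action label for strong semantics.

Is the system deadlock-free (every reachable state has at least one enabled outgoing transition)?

Reachable = {0,1,3,4,5}
  0: a→1  b→0  b→1  b→5  tau→1  [5 exit(s)]
  1: a→3  b→3  b→4  tau→0  tau→5  [5 exit(s)]
  3: ∅  [deadlock]
  4: tau→0  [1 exit(s)]
  5: b→1  [1 exit(s)]
Path to 3: b·a

Answer: DEADLOCK at state 3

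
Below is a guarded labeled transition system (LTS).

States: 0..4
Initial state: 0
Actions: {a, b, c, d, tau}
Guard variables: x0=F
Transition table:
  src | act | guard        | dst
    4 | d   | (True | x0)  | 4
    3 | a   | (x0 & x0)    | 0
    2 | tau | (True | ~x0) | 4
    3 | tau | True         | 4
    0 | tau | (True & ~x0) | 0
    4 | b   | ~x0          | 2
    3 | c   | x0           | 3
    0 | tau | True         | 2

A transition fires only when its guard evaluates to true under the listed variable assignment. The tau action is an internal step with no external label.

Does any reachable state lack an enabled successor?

Answer: DEADLOCK-FREE

Trace:
Reach set: {0,2,4}
  0: tau→0  tau→2  [2 out]
  2: tau→4  [1 out]
  4: b→2  d→4  [2 out]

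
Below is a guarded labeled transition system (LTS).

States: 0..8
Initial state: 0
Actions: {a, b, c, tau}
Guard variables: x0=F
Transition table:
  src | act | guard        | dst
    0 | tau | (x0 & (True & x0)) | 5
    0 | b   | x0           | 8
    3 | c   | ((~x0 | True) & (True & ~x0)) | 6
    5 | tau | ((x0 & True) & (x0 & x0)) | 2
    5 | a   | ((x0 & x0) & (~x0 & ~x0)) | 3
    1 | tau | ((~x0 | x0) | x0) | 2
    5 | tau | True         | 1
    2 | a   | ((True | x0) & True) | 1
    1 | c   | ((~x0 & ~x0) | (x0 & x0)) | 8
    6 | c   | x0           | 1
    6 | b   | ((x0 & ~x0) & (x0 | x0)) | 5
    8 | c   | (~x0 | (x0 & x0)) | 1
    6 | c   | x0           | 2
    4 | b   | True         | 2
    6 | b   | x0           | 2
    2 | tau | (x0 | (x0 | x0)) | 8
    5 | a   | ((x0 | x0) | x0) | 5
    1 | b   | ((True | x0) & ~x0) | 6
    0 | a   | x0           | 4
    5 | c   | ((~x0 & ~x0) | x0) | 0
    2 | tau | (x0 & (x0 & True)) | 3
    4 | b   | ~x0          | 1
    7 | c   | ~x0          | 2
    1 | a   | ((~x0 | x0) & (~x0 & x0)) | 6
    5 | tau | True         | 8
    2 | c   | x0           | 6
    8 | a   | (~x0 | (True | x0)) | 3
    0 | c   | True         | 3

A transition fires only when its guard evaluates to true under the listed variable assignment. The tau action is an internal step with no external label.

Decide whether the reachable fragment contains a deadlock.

R = {0,3,6}
  0: c→3  [1 out]
  3: c→6  [1 out]
  6: ∅  [STUCK]
witness 6: c·c

Answer: DEADLOCK at state 6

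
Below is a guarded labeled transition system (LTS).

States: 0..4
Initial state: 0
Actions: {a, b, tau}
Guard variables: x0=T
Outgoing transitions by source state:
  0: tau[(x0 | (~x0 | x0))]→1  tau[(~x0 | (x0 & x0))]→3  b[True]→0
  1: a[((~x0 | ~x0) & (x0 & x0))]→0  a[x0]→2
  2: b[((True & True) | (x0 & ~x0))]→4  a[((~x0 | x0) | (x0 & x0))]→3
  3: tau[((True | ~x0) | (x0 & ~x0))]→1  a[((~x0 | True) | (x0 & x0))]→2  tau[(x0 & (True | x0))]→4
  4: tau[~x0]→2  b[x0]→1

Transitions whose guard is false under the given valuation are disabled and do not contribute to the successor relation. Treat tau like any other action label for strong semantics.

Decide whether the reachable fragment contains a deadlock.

Answer: DEADLOCK-FREE

Working:
Reach set: {0,1,2,3,4}
  0: b→0  tau→1  tau→3  [3 exit(s)]
  1: a→2  [1 exit(s)]
  2: a→3  b→4  [2 exit(s)]
  3: a→2  tau→1  tau→4  [3 exit(s)]
  4: b→1  [1 exit(s)]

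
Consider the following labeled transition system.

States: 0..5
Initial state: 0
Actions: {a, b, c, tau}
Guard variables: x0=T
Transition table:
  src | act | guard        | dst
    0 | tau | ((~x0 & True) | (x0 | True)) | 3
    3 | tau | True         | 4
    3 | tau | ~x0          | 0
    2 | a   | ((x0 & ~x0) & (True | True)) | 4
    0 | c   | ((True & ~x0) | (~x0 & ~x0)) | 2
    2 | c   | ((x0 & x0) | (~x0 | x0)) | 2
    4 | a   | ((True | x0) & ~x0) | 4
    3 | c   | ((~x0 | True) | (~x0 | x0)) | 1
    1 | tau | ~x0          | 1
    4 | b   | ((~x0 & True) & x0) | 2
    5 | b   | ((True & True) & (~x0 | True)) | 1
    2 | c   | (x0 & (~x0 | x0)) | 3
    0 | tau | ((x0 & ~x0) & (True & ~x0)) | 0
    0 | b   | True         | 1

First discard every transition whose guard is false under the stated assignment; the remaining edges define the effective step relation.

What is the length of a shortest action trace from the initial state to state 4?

Answer: 2

Analysis:
BFS to 4:
  Layer 0: {0}
  Layer 1: {1,3}
  Layer 2: {4}
depth(4)=2, e.g. tau·tau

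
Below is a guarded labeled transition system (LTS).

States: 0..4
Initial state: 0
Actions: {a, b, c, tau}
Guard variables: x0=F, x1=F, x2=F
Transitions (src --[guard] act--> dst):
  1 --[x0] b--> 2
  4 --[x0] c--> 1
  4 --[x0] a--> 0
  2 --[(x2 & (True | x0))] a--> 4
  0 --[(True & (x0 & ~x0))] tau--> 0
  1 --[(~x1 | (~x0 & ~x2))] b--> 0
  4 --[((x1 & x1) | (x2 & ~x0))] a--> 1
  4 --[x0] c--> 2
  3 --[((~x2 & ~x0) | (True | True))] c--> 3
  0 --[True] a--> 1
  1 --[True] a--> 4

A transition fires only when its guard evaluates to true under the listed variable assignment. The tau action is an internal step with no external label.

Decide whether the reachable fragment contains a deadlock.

Answer: DEADLOCK at state 4

Working:
Reachable = {0,1,4}
  0: a→1  [1 exit(s)]
  1: a→4  b→0  [2 exit(s)]
  4: ∅  [no exit]
witness 4: a·a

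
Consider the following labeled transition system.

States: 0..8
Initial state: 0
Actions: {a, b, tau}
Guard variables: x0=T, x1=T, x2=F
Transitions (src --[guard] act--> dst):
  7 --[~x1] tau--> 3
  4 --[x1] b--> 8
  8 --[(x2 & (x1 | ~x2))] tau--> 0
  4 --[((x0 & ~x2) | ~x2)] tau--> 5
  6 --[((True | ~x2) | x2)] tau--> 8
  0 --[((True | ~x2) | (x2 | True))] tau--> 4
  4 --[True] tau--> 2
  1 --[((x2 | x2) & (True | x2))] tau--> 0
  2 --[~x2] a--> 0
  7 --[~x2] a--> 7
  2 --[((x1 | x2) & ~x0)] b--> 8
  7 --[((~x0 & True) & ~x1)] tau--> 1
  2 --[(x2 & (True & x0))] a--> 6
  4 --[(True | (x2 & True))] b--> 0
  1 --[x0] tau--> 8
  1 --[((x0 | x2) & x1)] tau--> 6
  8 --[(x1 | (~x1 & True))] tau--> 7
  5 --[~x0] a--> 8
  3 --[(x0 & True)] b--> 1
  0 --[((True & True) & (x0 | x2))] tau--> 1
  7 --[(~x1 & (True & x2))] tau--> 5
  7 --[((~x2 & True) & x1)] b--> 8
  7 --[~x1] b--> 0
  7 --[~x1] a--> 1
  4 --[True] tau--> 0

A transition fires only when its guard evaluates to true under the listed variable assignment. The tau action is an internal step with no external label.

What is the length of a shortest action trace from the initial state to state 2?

Answer: 2

Analysis:
Breadth-first toward 2:
  depth 0: {0}
  depth 1: {1,4}
  depth 2: {2,5,6,8}
2 enters at depth 2; path tau·tau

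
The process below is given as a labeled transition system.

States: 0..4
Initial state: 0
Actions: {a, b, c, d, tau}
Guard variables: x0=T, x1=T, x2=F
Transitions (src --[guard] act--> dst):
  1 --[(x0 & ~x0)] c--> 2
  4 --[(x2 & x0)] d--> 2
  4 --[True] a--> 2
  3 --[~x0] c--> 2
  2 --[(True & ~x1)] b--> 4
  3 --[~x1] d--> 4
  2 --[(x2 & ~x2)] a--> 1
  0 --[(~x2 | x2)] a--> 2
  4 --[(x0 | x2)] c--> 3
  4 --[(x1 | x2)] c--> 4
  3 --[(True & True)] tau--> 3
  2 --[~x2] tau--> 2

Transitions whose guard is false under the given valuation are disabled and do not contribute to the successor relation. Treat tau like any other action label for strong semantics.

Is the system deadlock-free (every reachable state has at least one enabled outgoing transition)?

Reach set: {0,2}
  0: a→2  [1 exit(s)]
  2: tau→2  [1 exit(s)]

Answer: DEADLOCK-FREE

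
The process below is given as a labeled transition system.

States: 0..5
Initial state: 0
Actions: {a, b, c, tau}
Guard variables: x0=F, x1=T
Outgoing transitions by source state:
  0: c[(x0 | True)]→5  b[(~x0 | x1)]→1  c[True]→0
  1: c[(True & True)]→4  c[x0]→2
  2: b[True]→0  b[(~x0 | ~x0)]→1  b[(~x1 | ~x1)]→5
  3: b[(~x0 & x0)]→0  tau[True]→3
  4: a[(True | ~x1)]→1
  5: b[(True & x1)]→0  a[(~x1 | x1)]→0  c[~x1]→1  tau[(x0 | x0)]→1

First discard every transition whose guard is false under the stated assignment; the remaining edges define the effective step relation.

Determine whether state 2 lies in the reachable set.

10 transition(s) survive guard evaluation.
Layer 0: {0}
Layer 1: {1,5}  cumulative {0,1,5}
Layer 2: {4}  cumulative {0,1,4,5}
Reach set: {0,1,4,5}

Answer: UNREACHABLE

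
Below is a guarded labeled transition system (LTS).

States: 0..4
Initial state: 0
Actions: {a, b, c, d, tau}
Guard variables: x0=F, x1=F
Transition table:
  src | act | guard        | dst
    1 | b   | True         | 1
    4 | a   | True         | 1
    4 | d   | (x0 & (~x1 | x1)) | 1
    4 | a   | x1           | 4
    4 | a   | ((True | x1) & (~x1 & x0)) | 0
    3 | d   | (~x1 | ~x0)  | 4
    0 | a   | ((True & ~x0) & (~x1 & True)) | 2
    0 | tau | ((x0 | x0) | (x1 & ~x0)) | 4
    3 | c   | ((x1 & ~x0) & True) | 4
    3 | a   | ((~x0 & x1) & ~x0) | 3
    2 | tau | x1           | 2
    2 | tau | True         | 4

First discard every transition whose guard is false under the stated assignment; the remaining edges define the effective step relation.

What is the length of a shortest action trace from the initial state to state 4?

Breadth-first toward 4:
  L0 = {0}
  L1 = {2}
  L2 = {4}
4 enters at depth 2; path a·tau

Answer: 2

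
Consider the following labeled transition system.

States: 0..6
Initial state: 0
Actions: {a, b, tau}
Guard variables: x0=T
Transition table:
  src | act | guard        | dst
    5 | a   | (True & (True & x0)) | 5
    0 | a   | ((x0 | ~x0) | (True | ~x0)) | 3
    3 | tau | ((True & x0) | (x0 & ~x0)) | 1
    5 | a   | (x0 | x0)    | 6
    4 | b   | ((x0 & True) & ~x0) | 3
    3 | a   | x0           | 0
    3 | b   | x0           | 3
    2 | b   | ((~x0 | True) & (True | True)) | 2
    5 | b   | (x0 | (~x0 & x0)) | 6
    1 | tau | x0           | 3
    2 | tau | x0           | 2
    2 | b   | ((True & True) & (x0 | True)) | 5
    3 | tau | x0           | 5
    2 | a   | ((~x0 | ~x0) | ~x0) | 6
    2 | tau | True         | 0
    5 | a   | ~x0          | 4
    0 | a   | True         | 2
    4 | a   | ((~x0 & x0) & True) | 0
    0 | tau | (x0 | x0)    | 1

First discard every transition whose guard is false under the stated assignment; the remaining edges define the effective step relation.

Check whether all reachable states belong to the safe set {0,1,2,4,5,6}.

Inv-set: {0,1,2,4,5,6}
R = {0,1,2,3,5,6}
  0: safe
  1: safe
  2: safe
  3: VIOLATES
  5: safe
  6: safe
counterexample path to 3: a

Answer: INVARIANT VIOLATED at state 3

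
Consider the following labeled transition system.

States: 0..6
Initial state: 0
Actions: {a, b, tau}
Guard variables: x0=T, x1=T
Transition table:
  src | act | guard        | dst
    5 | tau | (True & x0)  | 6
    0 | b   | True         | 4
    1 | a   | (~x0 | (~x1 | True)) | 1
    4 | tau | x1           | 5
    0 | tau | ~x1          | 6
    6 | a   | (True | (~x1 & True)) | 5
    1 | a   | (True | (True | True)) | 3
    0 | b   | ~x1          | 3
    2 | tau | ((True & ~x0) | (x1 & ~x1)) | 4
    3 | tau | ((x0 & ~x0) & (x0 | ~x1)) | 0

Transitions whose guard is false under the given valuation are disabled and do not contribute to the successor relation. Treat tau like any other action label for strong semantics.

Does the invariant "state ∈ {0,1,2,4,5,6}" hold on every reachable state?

Answer: INVARIANT HOLDS

Trace:
Safe = {0,1,2,4,5,6}
Reachable = {0,4,5,6}
  0: ok
  4: ok
  5: ok
  6: ok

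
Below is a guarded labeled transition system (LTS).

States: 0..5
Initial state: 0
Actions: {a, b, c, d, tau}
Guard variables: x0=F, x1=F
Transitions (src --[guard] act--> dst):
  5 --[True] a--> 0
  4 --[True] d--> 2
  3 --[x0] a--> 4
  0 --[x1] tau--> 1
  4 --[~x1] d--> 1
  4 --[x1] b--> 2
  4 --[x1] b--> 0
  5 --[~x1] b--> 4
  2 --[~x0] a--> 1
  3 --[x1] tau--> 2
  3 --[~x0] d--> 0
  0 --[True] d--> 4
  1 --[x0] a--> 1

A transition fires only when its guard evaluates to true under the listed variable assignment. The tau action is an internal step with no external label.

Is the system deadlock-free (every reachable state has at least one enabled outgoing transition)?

Reach set: {0,1,2,4}
  0: d→4  [1 out]
  1: ∅  [no exit]
  2: a→1  [1 out]
  4: d→1  d→2  [2 out]
witness 1: d·d

Answer: DEADLOCK at state 1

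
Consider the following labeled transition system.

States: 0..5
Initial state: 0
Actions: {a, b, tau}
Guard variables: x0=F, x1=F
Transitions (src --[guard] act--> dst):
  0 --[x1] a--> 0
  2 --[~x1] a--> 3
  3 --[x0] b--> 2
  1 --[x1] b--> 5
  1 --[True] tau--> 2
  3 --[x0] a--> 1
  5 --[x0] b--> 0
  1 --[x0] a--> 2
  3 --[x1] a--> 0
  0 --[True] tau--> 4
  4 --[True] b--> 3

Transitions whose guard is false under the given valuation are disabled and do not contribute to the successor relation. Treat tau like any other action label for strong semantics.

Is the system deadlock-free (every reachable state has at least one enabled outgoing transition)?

Reachable = {0,3,4}
  0: tau→4  [1 exit(s)]
  3: ∅  [no exit]
  4: b→3  [1 exit(s)]
Path to 3: tau·b

Answer: DEADLOCK at state 3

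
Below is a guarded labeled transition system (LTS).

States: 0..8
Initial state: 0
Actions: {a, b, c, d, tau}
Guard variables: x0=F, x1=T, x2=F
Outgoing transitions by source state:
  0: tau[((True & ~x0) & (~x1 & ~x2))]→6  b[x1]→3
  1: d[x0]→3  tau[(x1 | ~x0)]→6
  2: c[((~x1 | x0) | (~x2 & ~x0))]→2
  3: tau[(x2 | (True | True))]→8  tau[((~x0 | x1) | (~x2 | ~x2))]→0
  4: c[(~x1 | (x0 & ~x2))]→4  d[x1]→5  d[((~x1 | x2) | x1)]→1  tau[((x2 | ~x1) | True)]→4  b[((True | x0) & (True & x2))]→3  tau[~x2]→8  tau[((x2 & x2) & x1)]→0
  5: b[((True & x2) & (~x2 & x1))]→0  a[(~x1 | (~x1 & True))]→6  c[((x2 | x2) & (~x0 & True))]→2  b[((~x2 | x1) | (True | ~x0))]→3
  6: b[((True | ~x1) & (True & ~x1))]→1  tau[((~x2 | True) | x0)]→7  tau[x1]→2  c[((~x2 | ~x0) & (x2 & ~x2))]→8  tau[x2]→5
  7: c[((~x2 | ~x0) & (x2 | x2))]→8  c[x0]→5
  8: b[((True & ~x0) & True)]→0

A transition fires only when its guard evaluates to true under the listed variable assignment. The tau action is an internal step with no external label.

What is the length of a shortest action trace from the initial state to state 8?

Breadth-first toward 8:
  L0 = {0}
  L1 = {3}
  L2 = {8}
first hit 8 at d=2 via b·tau

Answer: 2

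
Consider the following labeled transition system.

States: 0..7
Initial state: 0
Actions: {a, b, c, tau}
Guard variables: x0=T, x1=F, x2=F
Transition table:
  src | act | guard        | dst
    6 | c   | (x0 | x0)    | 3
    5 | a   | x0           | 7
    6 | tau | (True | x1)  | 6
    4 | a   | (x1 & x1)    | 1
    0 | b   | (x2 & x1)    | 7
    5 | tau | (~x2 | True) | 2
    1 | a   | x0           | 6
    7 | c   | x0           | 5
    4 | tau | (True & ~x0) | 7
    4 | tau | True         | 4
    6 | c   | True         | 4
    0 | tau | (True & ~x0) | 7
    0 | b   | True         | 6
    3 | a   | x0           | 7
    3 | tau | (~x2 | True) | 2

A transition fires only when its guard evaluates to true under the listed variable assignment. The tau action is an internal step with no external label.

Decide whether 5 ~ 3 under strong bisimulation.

Compute ~ classes (split until stable):
  P[0] = {{0,1,2,3,4,5,6,7}}
  P[1] = {{0},{1},{2},{3,5},{4},{6},{7}}
stable after 2 split(s): 7 block(s)
[5]={3,5}  [3]={3,5}

Answer: BISIMILAR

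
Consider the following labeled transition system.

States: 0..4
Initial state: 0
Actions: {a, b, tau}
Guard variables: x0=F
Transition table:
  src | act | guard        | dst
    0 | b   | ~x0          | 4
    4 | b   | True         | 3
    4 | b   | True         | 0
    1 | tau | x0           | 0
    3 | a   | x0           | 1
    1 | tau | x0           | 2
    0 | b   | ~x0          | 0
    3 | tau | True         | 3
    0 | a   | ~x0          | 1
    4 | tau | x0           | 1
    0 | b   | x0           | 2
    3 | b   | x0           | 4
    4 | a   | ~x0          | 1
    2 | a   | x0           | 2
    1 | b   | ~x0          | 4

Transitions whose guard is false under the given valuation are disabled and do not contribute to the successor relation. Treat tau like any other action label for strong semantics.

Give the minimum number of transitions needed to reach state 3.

BFS to 3:
  depth 0: {0}
  depth 1: {1,4}
  depth 2: {3}
first hit 3 at d=2 via b·b

Answer: 2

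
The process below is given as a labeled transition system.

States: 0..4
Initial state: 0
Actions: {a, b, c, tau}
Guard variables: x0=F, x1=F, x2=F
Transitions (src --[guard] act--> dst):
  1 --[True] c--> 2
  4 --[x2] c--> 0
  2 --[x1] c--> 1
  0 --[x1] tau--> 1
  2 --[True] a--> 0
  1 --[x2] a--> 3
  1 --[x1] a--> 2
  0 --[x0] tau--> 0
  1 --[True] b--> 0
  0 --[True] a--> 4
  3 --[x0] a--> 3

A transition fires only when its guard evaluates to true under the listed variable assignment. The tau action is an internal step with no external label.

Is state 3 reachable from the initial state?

Guard filter leaves 4 enabled edge(s).
depth 0: {0}
depth 1: {4}  total {0,4}
Reach set: {0,4}

Answer: UNREACHABLE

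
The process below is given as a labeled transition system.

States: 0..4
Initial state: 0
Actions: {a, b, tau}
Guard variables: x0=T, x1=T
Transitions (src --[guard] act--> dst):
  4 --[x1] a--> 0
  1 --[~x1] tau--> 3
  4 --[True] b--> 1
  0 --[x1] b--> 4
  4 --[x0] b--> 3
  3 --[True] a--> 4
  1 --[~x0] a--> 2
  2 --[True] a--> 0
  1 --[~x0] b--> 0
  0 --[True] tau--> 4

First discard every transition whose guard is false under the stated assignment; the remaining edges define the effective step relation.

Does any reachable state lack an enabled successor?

Answer: DEADLOCK at state 1

Analysis:
Reachable = {0,1,3,4}
  0: b→4  tau→4  [deg 2]
  1: ∅  [deadlock]
  3: a→4  [deg 1]
  4: a→0  b→1  b→3  [deg 3]
Path to 1: b·b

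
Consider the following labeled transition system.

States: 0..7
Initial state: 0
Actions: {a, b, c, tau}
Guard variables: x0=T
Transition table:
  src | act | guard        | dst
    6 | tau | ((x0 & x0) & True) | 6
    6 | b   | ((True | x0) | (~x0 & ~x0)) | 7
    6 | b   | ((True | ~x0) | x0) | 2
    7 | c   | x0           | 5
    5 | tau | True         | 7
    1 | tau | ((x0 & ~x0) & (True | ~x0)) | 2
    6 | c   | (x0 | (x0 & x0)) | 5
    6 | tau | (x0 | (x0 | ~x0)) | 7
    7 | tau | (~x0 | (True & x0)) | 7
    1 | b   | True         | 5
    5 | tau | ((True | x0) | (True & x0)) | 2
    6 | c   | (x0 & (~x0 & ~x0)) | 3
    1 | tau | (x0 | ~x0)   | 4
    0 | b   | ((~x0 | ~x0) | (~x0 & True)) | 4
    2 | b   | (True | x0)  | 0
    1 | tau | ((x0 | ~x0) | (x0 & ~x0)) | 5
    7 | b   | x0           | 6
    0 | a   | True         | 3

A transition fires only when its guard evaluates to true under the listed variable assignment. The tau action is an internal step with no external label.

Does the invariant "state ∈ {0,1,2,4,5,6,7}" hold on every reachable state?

Answer: INVARIANT VIOLATED at state 3

Trace:
Safe = {0,1,2,4,5,6,7}
Reach set: {0,3}
  0: ✓
  3: outside
counterexample path to 3: a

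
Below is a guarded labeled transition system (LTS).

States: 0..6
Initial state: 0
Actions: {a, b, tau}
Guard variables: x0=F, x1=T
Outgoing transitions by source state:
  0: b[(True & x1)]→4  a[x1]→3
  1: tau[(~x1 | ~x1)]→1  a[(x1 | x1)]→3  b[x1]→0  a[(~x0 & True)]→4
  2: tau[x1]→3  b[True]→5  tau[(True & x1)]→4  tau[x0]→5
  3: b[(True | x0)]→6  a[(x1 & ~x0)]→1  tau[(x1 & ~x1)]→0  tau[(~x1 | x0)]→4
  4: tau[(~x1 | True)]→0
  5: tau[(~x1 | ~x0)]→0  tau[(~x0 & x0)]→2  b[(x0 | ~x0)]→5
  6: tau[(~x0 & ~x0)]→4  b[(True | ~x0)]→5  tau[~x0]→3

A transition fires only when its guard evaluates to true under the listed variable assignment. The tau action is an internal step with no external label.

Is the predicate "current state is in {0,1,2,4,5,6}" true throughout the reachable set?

Inv-set: {0,1,2,4,5,6}
R = {0,1,3,4,5,6}
  0: ✓
  1: ✓
  3: outside
  4: ✓
  5: ✓
  6: ✓
counterexample path to 3: a

Answer: INVARIANT VIOLATED at state 3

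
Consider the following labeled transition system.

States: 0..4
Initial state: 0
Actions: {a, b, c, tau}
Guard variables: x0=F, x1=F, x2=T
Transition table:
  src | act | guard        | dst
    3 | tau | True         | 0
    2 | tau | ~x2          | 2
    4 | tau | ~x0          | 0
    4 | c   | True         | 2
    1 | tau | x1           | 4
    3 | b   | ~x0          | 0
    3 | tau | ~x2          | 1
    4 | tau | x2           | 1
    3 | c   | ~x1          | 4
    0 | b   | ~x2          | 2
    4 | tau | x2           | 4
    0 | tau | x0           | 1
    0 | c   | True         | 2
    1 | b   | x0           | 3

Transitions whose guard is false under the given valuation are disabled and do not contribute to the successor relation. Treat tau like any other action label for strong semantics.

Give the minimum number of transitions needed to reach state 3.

Answer: UNREACHABLE

Trace:
BFS to 3:
  depth 0: {0}
  depth 1: {2}
3 never appears.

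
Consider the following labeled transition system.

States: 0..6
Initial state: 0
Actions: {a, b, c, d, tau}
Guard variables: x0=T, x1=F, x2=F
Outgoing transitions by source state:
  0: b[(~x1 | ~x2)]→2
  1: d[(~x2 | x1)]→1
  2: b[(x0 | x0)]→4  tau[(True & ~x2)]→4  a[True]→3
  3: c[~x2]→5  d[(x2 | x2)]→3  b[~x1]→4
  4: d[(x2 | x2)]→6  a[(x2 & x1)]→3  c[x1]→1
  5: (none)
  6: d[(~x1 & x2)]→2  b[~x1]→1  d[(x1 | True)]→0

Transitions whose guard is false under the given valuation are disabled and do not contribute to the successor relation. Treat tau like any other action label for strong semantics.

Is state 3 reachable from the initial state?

Guard filter leaves 9 enabled edge(s).
L0 = {0}
L1 = {2}  now seen {0,2}
L2 = {3,4}  now seen {0,2,3,4}
L3 = {5}  now seen {0,2,3,4,5}
R = {0,2,3,4,5}
Path to 3: b·a

Answer: REACHABLE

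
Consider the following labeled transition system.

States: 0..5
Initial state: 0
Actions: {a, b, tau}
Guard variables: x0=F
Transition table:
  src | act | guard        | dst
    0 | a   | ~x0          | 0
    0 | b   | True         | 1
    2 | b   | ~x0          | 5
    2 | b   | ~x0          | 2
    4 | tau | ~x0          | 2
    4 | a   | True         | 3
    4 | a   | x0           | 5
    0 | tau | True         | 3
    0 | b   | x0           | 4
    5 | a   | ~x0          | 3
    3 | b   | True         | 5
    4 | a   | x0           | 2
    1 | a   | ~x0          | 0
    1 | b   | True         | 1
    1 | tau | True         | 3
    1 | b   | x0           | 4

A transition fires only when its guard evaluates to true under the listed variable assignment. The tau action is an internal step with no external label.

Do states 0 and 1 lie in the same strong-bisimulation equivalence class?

Bisimulation quotient by refinement:
  round 0: {{0,1,2,3,4,5}}
  round 1: {{0,1},{2,3},{4},{5}}
  round 2: {{0,1},{2},{3},{4},{5}}
Fixed point at round 3; 5 class(es).
0∈{0,1}, 1∈{0,1}

Answer: BISIMILAR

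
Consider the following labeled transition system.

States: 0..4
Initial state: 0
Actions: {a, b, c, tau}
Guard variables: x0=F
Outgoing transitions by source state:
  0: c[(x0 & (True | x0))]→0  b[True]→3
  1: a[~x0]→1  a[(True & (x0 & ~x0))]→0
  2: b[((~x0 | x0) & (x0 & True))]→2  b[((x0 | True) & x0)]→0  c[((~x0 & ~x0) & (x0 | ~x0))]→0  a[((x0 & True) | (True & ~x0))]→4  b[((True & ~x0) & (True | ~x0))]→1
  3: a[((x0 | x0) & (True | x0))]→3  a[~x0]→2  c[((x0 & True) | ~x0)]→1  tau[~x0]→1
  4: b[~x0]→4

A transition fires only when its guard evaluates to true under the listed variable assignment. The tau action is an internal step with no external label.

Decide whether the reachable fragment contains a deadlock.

Reach set: {0,1,2,3,4}
  0: b→3  [1 exit(s)]
  1: a→1  [1 exit(s)]
  2: a→4  b→1  c→0  [3 exit(s)]
  3: a→2  c→1  tau→1  [3 exit(s)]
  4: b→4  [1 exit(s)]

Answer: DEADLOCK-FREE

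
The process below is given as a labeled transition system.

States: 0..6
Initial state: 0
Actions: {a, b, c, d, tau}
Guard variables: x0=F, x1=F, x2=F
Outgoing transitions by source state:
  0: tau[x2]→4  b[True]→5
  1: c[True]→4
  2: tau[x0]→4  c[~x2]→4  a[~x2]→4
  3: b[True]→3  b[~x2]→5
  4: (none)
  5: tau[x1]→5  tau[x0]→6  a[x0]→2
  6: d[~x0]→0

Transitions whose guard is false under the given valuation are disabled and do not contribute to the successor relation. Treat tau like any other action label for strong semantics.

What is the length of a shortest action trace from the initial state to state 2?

BFS to 2:
  Layer 0: {0}
  Layer 1: {5}
2 never appears.

Answer: UNREACHABLE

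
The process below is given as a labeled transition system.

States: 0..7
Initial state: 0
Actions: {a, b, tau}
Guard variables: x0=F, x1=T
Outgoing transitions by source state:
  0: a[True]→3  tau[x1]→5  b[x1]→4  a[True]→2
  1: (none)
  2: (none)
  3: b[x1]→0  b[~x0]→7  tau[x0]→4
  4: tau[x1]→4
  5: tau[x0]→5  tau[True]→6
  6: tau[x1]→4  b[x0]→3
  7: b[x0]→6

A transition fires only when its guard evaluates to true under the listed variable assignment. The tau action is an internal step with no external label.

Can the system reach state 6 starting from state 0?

Answer: REACHABLE

Working:
After dropping false guards: 9 live edges.
L0 = {0}
L1 = {2,3,4,5}  cumulative {0,2,3,4,5}
L2 = {6,7}  cumulative {0,2,3,4,5,6,7}
Reachable = {0,2,3,4,5,6,7}
Path to 6: tau·tau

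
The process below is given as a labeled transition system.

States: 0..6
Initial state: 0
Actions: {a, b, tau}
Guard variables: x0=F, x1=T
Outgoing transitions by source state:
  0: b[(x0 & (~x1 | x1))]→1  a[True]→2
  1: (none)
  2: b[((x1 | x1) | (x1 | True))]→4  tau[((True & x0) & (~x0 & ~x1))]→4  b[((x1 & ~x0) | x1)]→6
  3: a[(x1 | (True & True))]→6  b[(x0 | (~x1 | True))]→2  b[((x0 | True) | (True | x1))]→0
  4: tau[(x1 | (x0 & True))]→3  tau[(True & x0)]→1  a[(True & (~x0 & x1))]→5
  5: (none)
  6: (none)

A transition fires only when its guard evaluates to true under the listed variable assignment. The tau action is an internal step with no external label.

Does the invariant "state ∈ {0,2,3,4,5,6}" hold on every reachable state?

Answer: INVARIANT HOLDS

Working:
Allowed set {0,2,3,4,5,6}
Reachable = {0,2,3,4,5,6}
  0: safe
  2: safe
  3: safe
  4: safe
  5: safe
  6: safe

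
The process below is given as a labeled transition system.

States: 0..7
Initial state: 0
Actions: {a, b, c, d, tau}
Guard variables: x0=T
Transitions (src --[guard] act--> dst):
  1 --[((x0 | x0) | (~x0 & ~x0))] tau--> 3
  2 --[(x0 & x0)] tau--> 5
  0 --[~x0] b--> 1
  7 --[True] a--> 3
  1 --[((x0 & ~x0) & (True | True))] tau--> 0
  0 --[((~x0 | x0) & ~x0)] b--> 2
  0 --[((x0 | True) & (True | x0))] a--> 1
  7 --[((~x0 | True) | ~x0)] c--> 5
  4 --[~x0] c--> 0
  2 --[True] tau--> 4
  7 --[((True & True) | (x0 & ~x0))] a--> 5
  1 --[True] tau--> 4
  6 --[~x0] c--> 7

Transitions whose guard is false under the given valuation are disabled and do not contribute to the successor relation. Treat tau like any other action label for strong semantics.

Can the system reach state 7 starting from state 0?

Guard filter leaves 8 enabled edge(s).
depth 0: {0}
depth 1: {1}  total {0,1}
depth 2: {3,4}  total {0,1,3,4}
Reachable = {0,1,3,4}

Answer: UNREACHABLE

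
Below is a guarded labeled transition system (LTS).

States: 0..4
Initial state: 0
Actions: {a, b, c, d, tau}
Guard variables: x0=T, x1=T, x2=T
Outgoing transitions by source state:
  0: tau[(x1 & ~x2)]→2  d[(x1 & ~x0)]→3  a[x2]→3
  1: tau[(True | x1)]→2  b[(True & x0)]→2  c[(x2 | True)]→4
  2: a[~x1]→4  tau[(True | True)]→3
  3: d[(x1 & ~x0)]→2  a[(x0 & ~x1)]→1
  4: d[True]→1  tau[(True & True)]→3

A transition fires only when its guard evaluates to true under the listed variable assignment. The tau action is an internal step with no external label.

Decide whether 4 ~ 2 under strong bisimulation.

Refine partition for ~:
  P[0] = {{0,1,2,3,4}}
  P[1] = {{0},{1},{2},{3},{4}}
5 equivalence class(es) (converged in 2)
[4]={4}  [2]={2}

Answer: NOT BISIMILAR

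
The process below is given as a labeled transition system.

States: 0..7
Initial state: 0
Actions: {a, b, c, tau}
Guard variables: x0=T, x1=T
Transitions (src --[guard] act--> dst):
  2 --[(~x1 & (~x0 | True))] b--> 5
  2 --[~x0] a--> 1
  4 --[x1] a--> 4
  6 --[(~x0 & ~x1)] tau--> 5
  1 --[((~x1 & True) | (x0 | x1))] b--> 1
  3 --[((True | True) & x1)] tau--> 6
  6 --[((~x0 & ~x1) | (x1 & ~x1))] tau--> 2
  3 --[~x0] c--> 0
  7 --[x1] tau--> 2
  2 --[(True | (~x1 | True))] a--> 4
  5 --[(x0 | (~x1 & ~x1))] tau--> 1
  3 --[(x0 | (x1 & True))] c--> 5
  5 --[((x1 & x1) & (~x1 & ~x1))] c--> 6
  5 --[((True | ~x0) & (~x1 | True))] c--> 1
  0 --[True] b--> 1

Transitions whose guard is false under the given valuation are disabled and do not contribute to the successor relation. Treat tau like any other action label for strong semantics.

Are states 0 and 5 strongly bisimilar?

Refine partition for ~:
  round 0: {{0,1,2,3,4,5,6,7}}
  round 1: {{0,1},{2,4},{3,5},{6},{7}}
  round 2: {{0,1},{2,4},{3},{5},{6},{7}}
Fixed point at round 3; 6 class(es).
class of 0: {0,1}; class of 5: {5}

Answer: NOT BISIMILAR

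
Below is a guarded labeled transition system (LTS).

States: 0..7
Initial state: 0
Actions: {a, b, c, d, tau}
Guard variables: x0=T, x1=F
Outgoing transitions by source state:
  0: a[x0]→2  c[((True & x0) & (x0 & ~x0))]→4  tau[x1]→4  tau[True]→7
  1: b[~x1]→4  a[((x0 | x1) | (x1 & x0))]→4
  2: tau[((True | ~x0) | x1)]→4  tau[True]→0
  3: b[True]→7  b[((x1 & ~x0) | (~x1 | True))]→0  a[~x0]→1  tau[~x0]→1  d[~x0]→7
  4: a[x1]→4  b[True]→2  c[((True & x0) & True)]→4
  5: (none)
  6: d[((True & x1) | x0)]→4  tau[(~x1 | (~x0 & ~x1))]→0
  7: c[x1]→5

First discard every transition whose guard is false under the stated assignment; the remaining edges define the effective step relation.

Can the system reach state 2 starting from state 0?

Answer: REACHABLE

Working:
After dropping false guards: 12 live edges.
L0 = {0}
L1 = {2,7}  total {0,2,7}
L2 = {4}  total {0,2,4,7}
R = {0,2,4,7}
trace reaching 2: a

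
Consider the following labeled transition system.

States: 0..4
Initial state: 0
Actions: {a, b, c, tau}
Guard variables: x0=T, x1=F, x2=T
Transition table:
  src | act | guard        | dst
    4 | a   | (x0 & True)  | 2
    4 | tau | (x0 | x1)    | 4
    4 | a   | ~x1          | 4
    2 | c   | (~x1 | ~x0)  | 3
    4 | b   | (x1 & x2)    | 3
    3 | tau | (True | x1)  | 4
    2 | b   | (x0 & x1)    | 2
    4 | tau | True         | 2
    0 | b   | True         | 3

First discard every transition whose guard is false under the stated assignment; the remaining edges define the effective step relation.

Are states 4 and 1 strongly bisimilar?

Answer: NOT BISIMILAR

Analysis:
Refine partition for ~:
  P[0] = {{0,1,2,3,4}}
  P[1] = {{0},{1},{2},{3},{4}}
Fixed point at round 2; 5 class(es).
4∈{4}, 1∈{1}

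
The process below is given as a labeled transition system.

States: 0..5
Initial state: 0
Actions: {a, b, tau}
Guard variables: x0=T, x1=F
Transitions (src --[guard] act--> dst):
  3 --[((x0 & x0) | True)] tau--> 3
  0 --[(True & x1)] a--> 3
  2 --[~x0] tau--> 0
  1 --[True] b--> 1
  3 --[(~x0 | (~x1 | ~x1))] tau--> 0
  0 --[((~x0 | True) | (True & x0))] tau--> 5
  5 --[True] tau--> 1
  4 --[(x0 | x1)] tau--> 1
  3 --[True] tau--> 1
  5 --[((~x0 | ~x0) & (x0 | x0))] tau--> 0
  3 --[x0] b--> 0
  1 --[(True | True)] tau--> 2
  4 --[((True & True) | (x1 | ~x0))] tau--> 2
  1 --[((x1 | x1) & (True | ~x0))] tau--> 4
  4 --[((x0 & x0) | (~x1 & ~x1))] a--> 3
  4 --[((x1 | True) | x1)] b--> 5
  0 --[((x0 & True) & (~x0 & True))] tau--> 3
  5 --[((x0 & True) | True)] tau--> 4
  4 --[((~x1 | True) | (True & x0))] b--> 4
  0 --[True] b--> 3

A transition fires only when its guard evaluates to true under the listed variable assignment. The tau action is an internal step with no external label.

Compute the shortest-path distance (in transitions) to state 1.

BFS to 1:
  depth 0: {0}
  depth 1: {3,5}
  depth 2: {1,4}
first hit 1 at d=2 via b·tau

Answer: 2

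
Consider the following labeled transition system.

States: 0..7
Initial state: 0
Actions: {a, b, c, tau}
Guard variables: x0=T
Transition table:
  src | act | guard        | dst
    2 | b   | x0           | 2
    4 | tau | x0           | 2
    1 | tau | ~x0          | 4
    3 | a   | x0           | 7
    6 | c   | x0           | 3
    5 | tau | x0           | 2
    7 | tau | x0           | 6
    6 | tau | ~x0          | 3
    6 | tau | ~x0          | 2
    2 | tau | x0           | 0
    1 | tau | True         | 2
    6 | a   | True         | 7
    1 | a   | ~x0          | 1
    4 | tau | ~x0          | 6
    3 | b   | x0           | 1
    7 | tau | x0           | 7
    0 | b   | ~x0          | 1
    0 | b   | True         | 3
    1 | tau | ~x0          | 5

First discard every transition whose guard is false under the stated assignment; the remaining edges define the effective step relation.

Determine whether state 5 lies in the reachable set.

Answer: UNREACHABLE

Trace:
After dropping false guards: 12 live edges.
L0 = {0}
L1 = {3}  cumulative {0,3}
L2 = {1,7}  cumulative {0,1,3,7}
L3 = {2,6}  cumulative {0,1,2,3,6,7}
Reachable = {0,1,2,3,6,7}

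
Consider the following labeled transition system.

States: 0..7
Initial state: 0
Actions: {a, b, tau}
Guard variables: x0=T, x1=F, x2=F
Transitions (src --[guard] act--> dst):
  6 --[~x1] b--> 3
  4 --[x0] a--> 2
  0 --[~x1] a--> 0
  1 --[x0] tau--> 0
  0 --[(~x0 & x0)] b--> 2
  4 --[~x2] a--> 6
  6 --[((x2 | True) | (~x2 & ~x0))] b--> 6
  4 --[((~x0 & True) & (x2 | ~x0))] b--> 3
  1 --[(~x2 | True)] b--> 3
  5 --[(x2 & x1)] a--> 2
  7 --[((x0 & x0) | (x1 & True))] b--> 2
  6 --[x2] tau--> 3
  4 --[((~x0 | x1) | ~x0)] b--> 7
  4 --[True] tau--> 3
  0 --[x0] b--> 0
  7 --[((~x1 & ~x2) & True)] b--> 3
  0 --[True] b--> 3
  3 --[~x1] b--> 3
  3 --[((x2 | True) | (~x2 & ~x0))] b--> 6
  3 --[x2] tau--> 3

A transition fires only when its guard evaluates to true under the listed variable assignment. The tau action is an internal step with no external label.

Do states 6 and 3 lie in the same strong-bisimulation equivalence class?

Answer: BISIMILAR

Analysis:
Compute ~ classes (split until stable):
  π0 = {{0,1,2,3,4,5,6,7}}
  π1 = {{0},{1},{2,5},{3,6,7},{4}}
  π2 = {{0},{1},{2,5},{3,6},{4},{7}}
Fixed point at round 3; 6 class(es).
6∈{3,6}, 3∈{3,6}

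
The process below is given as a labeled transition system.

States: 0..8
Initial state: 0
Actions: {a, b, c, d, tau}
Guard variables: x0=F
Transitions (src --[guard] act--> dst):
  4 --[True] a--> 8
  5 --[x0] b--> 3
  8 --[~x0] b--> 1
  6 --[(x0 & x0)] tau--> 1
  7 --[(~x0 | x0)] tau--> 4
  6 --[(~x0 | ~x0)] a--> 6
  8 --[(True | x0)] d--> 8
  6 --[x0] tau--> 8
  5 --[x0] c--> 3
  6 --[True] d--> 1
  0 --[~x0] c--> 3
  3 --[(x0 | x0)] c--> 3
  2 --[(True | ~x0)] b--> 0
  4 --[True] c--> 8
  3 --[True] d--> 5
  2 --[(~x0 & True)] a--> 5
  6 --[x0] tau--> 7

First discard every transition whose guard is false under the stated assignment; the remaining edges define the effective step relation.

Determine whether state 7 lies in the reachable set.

Answer: UNREACHABLE

Trace:
11 transition(s) survive guard evaluation.
Layer 0: {0}
Layer 1: {3}  total {0,3}
Layer 2: {5}  total {0,3,5}
R = {0,3,5}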